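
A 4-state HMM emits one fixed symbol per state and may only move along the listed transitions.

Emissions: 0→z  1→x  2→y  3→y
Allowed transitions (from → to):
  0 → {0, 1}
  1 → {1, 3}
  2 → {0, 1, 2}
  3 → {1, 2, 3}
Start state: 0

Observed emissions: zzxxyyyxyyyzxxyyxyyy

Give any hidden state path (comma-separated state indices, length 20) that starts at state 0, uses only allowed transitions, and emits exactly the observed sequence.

0,0,1,1,3,3,2,1,3,3,2,0,1,1,3,2,1,3,3,3

  pos 0: z in {0}, choose 0; start
  pos 1: z in {0}, choose 0; 0->0 ok
  pos 2: x in {1}, choose 1; 0->1 ok
  pos 3: x in {1}, choose 1; 1->1 ok
  pos 4: y in {2,3}, choose 3; 1->3 ok
  pos 5: y in {2,3}, choose 3; 3->3 ok
  pos 6: y in {2,3}, choose 2; 3->2 ok
  pos 7: x in {1}, choose 1; 2->1 ok
  pos 8: y in {2,3}, choose 3; 1->3 ok
  pos 9: y in {2,3}, choose 3; 3->3 ok
  pos 10: y in {2,3}, choose 2; 3->2 ok
  pos 11: z in {0}, choose 0; 2->0 ok
  pos 12: x in {1}, choose 1; 0->1 ok
  pos 13: x in {1}, choose 1; 1->1 ok
  pos 14: y in {2,3}, choose 3; 1->3 ok
  pos 15: y in {2,3}, choose 2; 3->2 ok
  pos 16: x in {1}, choose 1; 2->1 ok
  pos 17: y in {2,3}, choose 3; 1->3 ok
  pos 18: y in {2,3}, choose 3; 3->3 ok
  pos 19: y in {2,3}, choose 3; 3->3 ok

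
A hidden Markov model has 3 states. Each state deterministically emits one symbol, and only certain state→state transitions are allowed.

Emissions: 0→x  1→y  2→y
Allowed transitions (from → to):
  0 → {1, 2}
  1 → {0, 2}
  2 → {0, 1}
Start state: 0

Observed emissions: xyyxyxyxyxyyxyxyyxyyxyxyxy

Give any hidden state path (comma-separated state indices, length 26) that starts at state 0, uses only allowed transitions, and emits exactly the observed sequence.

0,2,1,0,2,0,1,0,1,0,2,1,0,1,0,1,2,0,2,1,0,2,0,2,0,2

  t0 'x' -> {0}, take 0 (start)
  t1 'y' -> {1,2}, take 2 (0->2 ok)
  t2 'y' -> {1,2}, take 1 (2->1 ok)
  t3 'x' -> {0}, take 0 (1->0 ok)
  t4 'y' -> {1,2}, take 2 (0->2 ok)
  t5 'x' -> {0}, take 0 (2->0 ok)
  t6 'y' -> {1,2}, take 1 (0->1 ok)
  t7 'x' -> {0}, take 0 (1->0 ok)
  t8 'y' -> {1,2}, take 1 (0->1 ok)
  t9 'x' -> {0}, take 0 (1->0 ok)
  t10 'y' -> {1,2}, take 2 (0->2 ok)
  t11 'y' -> {1,2}, take 1 (2->1 ok)
  t12 'x' -> {0}, take 0 (1->0 ok)
  t13 'y' -> {1,2}, take 1 (0->1 ok)
  t14 'x' -> {0}, take 0 (1->0 ok)
  t15 'y' -> {1,2}, take 1 (0->1 ok)
  t16 'y' -> {1,2}, take 2 (1->2 ok)
  t17 'x' -> {0}, take 0 (2->0 ok)
  t18 'y' -> {1,2}, take 2 (0->2 ok)
  t19 'y' -> {1,2}, take 1 (2->1 ok)
  t20 'x' -> {0}, take 0 (1->0 ok)
  t21 'y' -> {1,2}, take 2 (0->2 ok)
  t22 'x' -> {0}, take 0 (2->0 ok)
  t23 'y' -> {1,2}, take 2 (0->2 ok)
  t24 'x' -> {0}, take 0 (2->0 ok)
  t25 'y' -> {1,2}, take 2 (0->2 ok)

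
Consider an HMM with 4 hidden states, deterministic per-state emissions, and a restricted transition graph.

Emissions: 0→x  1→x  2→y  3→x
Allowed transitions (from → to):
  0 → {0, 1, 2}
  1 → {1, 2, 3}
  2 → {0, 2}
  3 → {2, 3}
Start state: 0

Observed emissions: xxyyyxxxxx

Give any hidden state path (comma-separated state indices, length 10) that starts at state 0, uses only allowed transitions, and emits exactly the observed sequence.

0,0,2,2,2,0,1,1,1,3

  0: obs=x cand={0,1,3} pick 0 [start]
  1: obs=x cand={0,1,3} pick 0 [0->0 ok]
  2: obs=y cand={2} pick 2 [0->2 ok]
  3: obs=y cand={2} pick 2 [2->2 ok]
  4: obs=y cand={2} pick 2 [2->2 ok]
  5: obs=x cand={0,1,3} pick 0 [2->0 ok]
  6: obs=x cand={0,1,3} pick 1 [0->1 ok]
  7: obs=x cand={0,1,3} pick 1 [1->1 ok]
  8: obs=x cand={0,1,3} pick 1 [1->1 ok]
  9: obs=x cand={0,1,3} pick 3 [1->3 ok]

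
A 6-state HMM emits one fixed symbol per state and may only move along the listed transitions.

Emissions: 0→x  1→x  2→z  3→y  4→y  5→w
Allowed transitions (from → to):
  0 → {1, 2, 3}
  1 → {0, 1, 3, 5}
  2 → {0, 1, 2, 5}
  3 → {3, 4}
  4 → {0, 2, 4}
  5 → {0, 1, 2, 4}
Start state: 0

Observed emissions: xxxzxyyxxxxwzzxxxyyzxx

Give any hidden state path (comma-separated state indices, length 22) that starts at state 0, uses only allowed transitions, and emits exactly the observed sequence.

0,1,0,2,0,3,4,0,1,0,1,5,2,2,1,0,1,3,4,2,0,1

  [0] x  {0,1}  => 0  start
  [1] x  {0,1}  => 1  0->1 ok
  [2] x  {0,1}  => 0  1->0 ok
  [3] z  {2}  => 2  0->2 ok
  [4] x  {0,1}  => 0  2->0 ok
  [5] y  {3,4}  => 3  0->3 ok
  [6] y  {3,4}  => 4  3->4 ok
  [7] x  {0,1}  => 0  4->0 ok
  [8] x  {0,1}  => 1  0->1 ok
  [9] x  {0,1}  => 0  1->0 ok
  [10] x  {0,1}  => 1  0->1 ok
  [11] w  {5}  => 5  1->5 ok
  [12] z  {2}  => 2  5->2 ok
  [13] z  {2}  => 2  2->2 ok
  [14] x  {0,1}  => 1  2->1 ok
  [15] x  {0,1}  => 0  1->0 ok
  [16] x  {0,1}  => 1  0->1 ok
  [17] y  {3,4}  => 3  1->3 ok
  [18] y  {3,4}  => 4  3->4 ok
  [19] z  {2}  => 2  4->2 ok
  [20] x  {0,1}  => 0  2->0 ok
  [21] x  {0,1}  => 1  0->1 ok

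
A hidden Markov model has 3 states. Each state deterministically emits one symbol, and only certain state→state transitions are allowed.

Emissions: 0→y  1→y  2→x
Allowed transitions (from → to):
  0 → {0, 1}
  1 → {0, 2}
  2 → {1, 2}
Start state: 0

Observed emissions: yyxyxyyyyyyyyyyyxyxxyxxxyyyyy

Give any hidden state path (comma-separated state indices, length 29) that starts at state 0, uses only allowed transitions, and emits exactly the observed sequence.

  t0 'y' -> {0,1}, take 0 (start)
  t1 'y' -> {0,1}, take 1 (0->1 ok)
  t2 'x' -> {2}, take 2 (1->2 ok)
  t3 'y' -> {0,1}, take 1 (2->1 ok)
  t4 'x' -> {2}, take 2 (1->2 ok)
  t5 'y' -> {0,1}, take 1 (2->1 ok)
  t6 'y' -> {0,1}, take 0 (1->0 ok)
  t7 'y' -> {0,1}, take 1 (0->1 ok)
  t8 'y' -> {0,1}, take 0 (1->0 ok)
  t9 'y' -> {0,1}, take 0 (0->0 ok)
  t10 'y' -> {0,1}, take 0 (0->0 ok)
  t11 'y' -> {0,1}, take 0 (0->0 ok)
  t12 'y' -> {0,1}, take 0 (0->0 ok)
  t13 'y' -> {0,1}, take 0 (0->0 ok)
  t14 'y' -> {0,1}, take 0 (0->0 ok)
  t15 'y' -> {0,1}, take 1 (0->1 ok)
  t16 'x' -> {2}, take 2 (1->2 ok)
  t17 'y' -> {0,1}, take 1 (2->1 ok)
  t18 'x' -> {2}, take 2 (1->2 ok)
  t19 'x' -> {2}, take 2 (2->2 ok)
  t20 'y' -> {0,1}, take 1 (2->1 ok)
  t21 'x' -> {2}, take 2 (1->2 ok)
  t22 'x' -> {2}, take 2 (2->2 ok)
  t23 'x' -> {2}, take 2 (2->2 ok)
  t24 'y' -> {0,1}, take 1 (2->1 ok)
  t25 'y' -> {0,1}, take 0 (1->0 ok)
  t26 'y' -> {0,1}, take 1 (0->1 ok)
  t27 'y' -> {0,1}, take 0 (1->0 ok)
  t28 'y' -> {0,1}, take 1 (0->1 ok)

0,1,2,1,2,1,0,1,0,0,0,0,0,0,0,1,2,1,2,2,1,2,2,2,1,0,1,0,1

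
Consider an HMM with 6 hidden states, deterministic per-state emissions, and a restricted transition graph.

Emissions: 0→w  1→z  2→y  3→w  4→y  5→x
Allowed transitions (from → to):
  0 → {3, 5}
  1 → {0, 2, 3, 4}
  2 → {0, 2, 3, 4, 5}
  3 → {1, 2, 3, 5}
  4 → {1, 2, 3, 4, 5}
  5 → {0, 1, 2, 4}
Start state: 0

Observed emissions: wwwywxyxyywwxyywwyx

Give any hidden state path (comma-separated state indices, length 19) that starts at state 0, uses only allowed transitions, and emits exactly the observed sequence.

0,3,3,2,0,5,4,5,2,2,0,3,5,4,4,3,3,2,5

  [0] w  {0,3}  => 0  start
  [1] w  {0,3}  => 3  0->3 ok
  [2] w  {0,3}  => 3  3->3 ok
  [3] y  {2,4}  => 2  3->2 ok
  [4] w  {0,3}  => 0  2->0 ok
  [5] x  {5}  => 5  0->5 ok
  [6] y  {2,4}  => 4  5->4 ok
  [7] x  {5}  => 5  4->5 ok
  [8] y  {2,4}  => 2  5->2 ok
  [9] y  {2,4}  => 2  2->2 ok
  [10] w  {0,3}  => 0  2->0 ok
  [11] w  {0,3}  => 3  0->3 ok
  [12] x  {5}  => 5  3->5 ok
  [13] y  {2,4}  => 4  5->4 ok
  [14] y  {2,4}  => 4  4->4 ok
  [15] w  {0,3}  => 3  4->3 ok
  [16] w  {0,3}  => 3  3->3 ok
  [17] y  {2,4}  => 2  3->2 ok
  [18] x  {5}  => 5  2->5 ok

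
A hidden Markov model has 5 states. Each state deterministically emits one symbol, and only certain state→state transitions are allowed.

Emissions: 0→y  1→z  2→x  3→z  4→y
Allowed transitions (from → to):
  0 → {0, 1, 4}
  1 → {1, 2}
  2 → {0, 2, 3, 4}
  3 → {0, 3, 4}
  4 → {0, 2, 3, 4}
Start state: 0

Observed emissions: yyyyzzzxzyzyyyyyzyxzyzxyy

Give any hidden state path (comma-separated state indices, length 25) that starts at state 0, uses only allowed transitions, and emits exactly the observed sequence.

0,0,0,0,1,1,1,2,3,4,3,0,4,0,4,4,3,4,2,3,0,1,2,0,4

  [0] y  {0,4}  => 0  start
  [1] y  {0,4}  => 0  0->0 ok
  [2] y  {0,4}  => 0  0->0 ok
  [3] y  {0,4}  => 0  0->0 ok
  [4] z  {1,3}  => 1  0->1 ok
  [5] z  {1,3}  => 1  1->1 ok
  [6] z  {1,3}  => 1  1->1 ok
  [7] x  {2}  => 2  1->2 ok
  [8] z  {1,3}  => 3  2->3 ok
  [9] y  {0,4}  => 4  3->4 ok
  [10] z  {1,3}  => 3  4->3 ok
  [11] y  {0,4}  => 0  3->0 ok
  [12] y  {0,4}  => 4  0->4 ok
  [13] y  {0,4}  => 0  4->0 ok
  [14] y  {0,4}  => 4  0->4 ok
  [15] y  {0,4}  => 4  4->4 ok
  [16] z  {1,3}  => 3  4->3 ok
  [17] y  {0,4}  => 4  3->4 ok
  [18] x  {2}  => 2  4->2 ok
  [19] z  {1,3}  => 3  2->3 ok
  [20] y  {0,4}  => 0  3->0 ok
  [21] z  {1,3}  => 1  0->1 ok
  [22] x  {2}  => 2  1->2 ok
  [23] y  {0,4}  => 0  2->0 ok
  [24] y  {0,4}  => 4  0->4 ok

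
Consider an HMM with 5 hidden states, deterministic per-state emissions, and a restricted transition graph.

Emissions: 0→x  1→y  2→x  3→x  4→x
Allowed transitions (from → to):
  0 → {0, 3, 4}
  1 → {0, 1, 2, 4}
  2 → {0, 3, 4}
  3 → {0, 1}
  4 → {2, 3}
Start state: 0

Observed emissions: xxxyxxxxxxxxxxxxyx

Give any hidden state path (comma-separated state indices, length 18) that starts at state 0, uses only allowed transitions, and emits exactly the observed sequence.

0,4,3,1,2,3,0,0,4,2,0,0,0,3,0,3,1,2

  [0] x  {0,2,3,4}  => 0  start
  [1] x  {0,2,3,4}  => 4  0->4 ok
  [2] x  {0,2,3,4}  => 3  4->3 ok
  [3] y  {1}  => 1  3->1 ok
  [4] x  {0,2,3,4}  => 2  1->2 ok
  [5] x  {0,2,3,4}  => 3  2->3 ok
  [6] x  {0,2,3,4}  => 0  3->0 ok
  [7] x  {0,2,3,4}  => 0  0->0 ok
  [8] x  {0,2,3,4}  => 4  0->4 ok
  [9] x  {0,2,3,4}  => 2  4->2 ok
  [10] x  {0,2,3,4}  => 0  2->0 ok
  [11] x  {0,2,3,4}  => 0  0->0 ok
  [12] x  {0,2,3,4}  => 0  0->0 ok
  [13] x  {0,2,3,4}  => 3  0->3 ok
  [14] x  {0,2,3,4}  => 0  3->0 ok
  [15] x  {0,2,3,4}  => 3  0->3 ok
  [16] y  {1}  => 1  3->1 ok
  [17] x  {0,2,3,4}  => 2  1->2 ok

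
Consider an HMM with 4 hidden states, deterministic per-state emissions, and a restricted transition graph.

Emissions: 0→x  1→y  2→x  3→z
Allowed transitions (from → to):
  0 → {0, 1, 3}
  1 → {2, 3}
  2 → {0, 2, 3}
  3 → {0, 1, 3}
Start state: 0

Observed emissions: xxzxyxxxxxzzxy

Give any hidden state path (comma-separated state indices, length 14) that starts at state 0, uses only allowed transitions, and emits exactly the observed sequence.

  pos 0: x in {0,2}, choose 0; start
  pos 1: x in {0,2}, choose 0; 0->0 ok
  pos 2: z in {3}, choose 3; 0->3 ok
  pos 3: x in {0,2}, choose 0; 3->0 ok
  pos 4: y in {1}, choose 1; 0->1 ok
  pos 5: x in {0,2}, choose 2; 1->2 ok
  pos 6: x in {0,2}, choose 2; 2->2 ok
  pos 7: x in {0,2}, choose 2; 2->2 ok
  pos 8: x in {0,2}, choose 2; 2->2 ok
  pos 9: x in {0,2}, choose 0; 2->0 ok
  pos 10: z in {3}, choose 3; 0->3 ok
  pos 11: z in {3}, choose 3; 3->3 ok
  pos 12: x in {0,2}, choose 0; 3->0 ok
  pos 13: y in {1}, choose 1; 0->1 ok

0,0,3,0,1,2,2,2,2,0,3,3,0,1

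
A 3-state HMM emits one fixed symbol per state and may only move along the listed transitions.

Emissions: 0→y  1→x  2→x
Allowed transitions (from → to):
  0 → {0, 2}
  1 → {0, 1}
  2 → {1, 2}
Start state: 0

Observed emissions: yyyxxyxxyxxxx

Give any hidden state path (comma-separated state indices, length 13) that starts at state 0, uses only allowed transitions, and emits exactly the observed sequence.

  [0] y  {0}  => 0  start
  [1] y  {0}  => 0  0->0 ok
  [2] y  {0}  => 0  0->0 ok
  [3] x  {1,2}  => 2  0->2 ok
  [4] x  {1,2}  => 1  2->1 ok
  [5] y  {0}  => 0  1->0 ok
  [6] x  {1,2}  => 2  0->2 ok
  [7] x  {1,2}  => 1  2->1 ok
  [8] y  {0}  => 0  1->0 ok
  [9] x  {1,2}  => 2  0->2 ok
  [10] x  {1,2}  => 2  2->2 ok
  [11] x  {1,2}  => 1  2->1 ok
  [12] x  {1,2}  => 1  1->1 ok

0,0,0,2,1,0,2,1,0,2,2,1,1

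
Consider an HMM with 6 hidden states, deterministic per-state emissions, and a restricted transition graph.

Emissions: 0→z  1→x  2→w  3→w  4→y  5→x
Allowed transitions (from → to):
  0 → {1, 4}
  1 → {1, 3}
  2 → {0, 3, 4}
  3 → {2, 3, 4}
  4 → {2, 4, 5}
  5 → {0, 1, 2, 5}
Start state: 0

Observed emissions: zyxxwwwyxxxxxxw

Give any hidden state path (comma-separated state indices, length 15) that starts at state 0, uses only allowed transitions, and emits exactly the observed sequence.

  0: obs=z cand={0} pick 0 [start]
  1: obs=y cand={4} pick 4 [0->4 ok]
  2: obs=x cand={1,5} pick 5 [4->5 ok]
  3: obs=x cand={1,5} pick 1 [5->1 ok]
  4: obs=w cand={2,3} pick 3 [1->3 ok]
  5: obs=w cand={2,3} pick 3 [3->3 ok]
  6: obs=w cand={2,3} pick 2 [3->2 ok]
  7: obs=y cand={4} pick 4 [2->4 ok]
  8: obs=x cand={1,5} pick 5 [4->5 ok]
  9: obs=x cand={1,5} pick 5 [5->5 ok]
  10: obs=x cand={1,5} pick 1 [5->1 ok]
  11: obs=x cand={1,5} pick 1 [1->1 ok]
  12: obs=x cand={1,5} pick 1 [1->1 ok]
  13: obs=x cand={1,5} pick 1 [1->1 ok]
  14: obs=w cand={2,3} pick 3 [1->3 ok]

0,4,5,1,3,3,2,4,5,5,1,1,1,1,3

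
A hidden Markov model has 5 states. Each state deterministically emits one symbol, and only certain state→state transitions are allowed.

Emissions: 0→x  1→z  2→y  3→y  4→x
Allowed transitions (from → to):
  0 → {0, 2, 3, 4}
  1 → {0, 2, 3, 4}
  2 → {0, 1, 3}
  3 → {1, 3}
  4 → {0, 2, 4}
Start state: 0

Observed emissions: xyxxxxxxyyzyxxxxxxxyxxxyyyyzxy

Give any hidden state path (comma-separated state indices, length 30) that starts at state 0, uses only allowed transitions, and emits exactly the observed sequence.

0,2,0,4,0,0,4,0,2,3,1,2,0,0,4,4,4,4,4,2,0,0,4,2,3,3,3,1,0,3

  t0 'x' -> {0,4}, take 0 (start)
  t1 'y' -> {2,3}, take 2 (0->2 ok)
  t2 'x' -> {0,4}, take 0 (2->0 ok)
  t3 'x' -> {0,4}, take 4 (0->4 ok)
  t4 'x' -> {0,4}, take 0 (4->0 ok)
  t5 'x' -> {0,4}, take 0 (0->0 ok)
  t6 'x' -> {0,4}, take 4 (0->4 ok)
  t7 'x' -> {0,4}, take 0 (4->0 ok)
  t8 'y' -> {2,3}, take 2 (0->2 ok)
  t9 'y' -> {2,3}, take 3 (2->3 ok)
  t10 'z' -> {1}, take 1 (3->1 ok)
  t11 'y' -> {2,3}, take 2 (1->2 ok)
  t12 'x' -> {0,4}, take 0 (2->0 ok)
  t13 'x' -> {0,4}, take 0 (0->0 ok)
  t14 'x' -> {0,4}, take 4 (0->4 ok)
  t15 'x' -> {0,4}, take 4 (4->4 ok)
  t16 'x' -> {0,4}, take 4 (4->4 ok)
  t17 'x' -> {0,4}, take 4 (4->4 ok)
  t18 'x' -> {0,4}, take 4 (4->4 ok)
  t19 'y' -> {2,3}, take 2 (4->2 ok)
  t20 'x' -> {0,4}, take 0 (2->0 ok)
  t21 'x' -> {0,4}, take 0 (0->0 ok)
  t22 'x' -> {0,4}, take 4 (0->4 ok)
  t23 'y' -> {2,3}, take 2 (4->2 ok)
  t24 'y' -> {2,3}, take 3 (2->3 ok)
  t25 'y' -> {2,3}, take 3 (3->3 ok)
  t26 'y' -> {2,3}, take 3 (3->3 ok)
  t27 'z' -> {1}, take 1 (3->1 ok)
  t28 'x' -> {0,4}, take 0 (1->0 ok)
  t29 'y' -> {2,3}, take 3 (0->3 ok)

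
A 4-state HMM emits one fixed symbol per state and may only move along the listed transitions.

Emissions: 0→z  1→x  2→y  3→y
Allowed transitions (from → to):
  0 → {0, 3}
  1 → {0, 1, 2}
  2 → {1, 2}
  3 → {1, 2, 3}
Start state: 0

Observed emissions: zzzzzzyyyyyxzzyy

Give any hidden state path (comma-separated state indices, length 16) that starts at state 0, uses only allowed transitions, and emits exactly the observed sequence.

0,0,0,0,0,0,3,3,3,3,2,1,0,0,3,3

  [0] z  {0}  => 0  start
  [1] z  {0}  => 0  0->0 ok
  [2] z  {0}  => 0  0->0 ok
  [3] z  {0}  => 0  0->0 ok
  [4] z  {0}  => 0  0->0 ok
  [5] z  {0}  => 0  0->0 ok
  [6] y  {2,3}  => 3  0->3 ok
  [7] y  {2,3}  => 3  3->3 ok
  [8] y  {2,3}  => 3  3->3 ok
  [9] y  {2,3}  => 3  3->3 ok
  [10] y  {2,3}  => 2  3->2 ok
  [11] x  {1}  => 1  2->1 ok
  [12] z  {0}  => 0  1->0 ok
  [13] z  {0}  => 0  0->0 ok
  [14] y  {2,3}  => 3  0->3 ok
  [15] y  {2,3}  => 3  3->3 ok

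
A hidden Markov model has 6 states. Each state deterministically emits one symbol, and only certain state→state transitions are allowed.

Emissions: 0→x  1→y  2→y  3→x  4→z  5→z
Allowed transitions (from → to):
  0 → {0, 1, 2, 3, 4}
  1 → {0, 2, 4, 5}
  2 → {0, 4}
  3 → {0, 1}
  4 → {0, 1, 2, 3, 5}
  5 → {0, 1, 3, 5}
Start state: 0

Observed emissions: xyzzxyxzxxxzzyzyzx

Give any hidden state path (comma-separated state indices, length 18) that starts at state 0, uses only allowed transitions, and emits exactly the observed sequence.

  0: obs=x cand={0,3} pick 0 [start]
  1: obs=y cand={1,2} pick 1 [0->1 ok]
  2: obs=z cand={4,5} pick 5 [1->5 ok]
  3: obs=z cand={4,5} pick 5 [5->5 ok]
  4: obs=x cand={0,3} pick 0 [5->0 ok]
  5: obs=y cand={1,2} pick 1 [0->1 ok]
  6: obs=x cand={0,3} pick 0 [1->0 ok]
  7: obs=z cand={4,5} pick 4 [0->4 ok]
  8: obs=x cand={0,3} pick 0 [4->0 ok]
  9: obs=x cand={0,3} pick 0 [0->0 ok]
  10: obs=x cand={0,3} pick 0 [0->0 ok]
  11: obs=z cand={4,5} pick 4 [0->4 ok]
  12: obs=z cand={4,5} pick 5 [4->5 ok]
  13: obs=y cand={1,2} pick 1 [5->1 ok]
  14: obs=z cand={4,5} pick 4 [1->4 ok]
  15: obs=y cand={1,2} pick 2 [4->2 ok]
  16: obs=z cand={4,5} pick 4 [2->4 ok]
  17: obs=x cand={0,3} pick 0 [4->0 ok]

0,1,5,5,0,1,0,4,0,0,0,4,5,1,4,2,4,0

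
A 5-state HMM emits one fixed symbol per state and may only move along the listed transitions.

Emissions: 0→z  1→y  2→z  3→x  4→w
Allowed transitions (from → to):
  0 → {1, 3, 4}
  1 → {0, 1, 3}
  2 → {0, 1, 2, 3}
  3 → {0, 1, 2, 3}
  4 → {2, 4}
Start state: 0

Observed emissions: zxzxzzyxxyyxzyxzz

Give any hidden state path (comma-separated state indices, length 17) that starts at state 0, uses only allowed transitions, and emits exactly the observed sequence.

  t0 'z' -> {0,2}, take 0 (start)
  t1 'x' -> {3}, take 3 (0->3 ok)
  t2 'z' -> {0,2}, take 2 (3->2 ok)
  t3 'x' -> {3}, take 3 (2->3 ok)
  t4 'z' -> {0,2}, take 2 (3->2 ok)
  t5 'z' -> {0,2}, take 0 (2->0 ok)
  t6 'y' -> {1}, take 1 (0->1 ok)
  t7 'x' -> {3}, take 3 (1->3 ok)
  t8 'x' -> {3}, take 3 (3->3 ok)
  t9 'y' -> {1}, take 1 (3->1 ok)
  t10 'y' -> {1}, take 1 (1->1 ok)
  t11 'x' -> {3}, take 3 (1->3 ok)
  t12 'z' -> {0,2}, take 2 (3->2 ok)
  t13 'y' -> {1}, take 1 (2->1 ok)
  t14 'x' -> {3}, take 3 (1->3 ok)
  t15 'z' -> {0,2}, take 2 (3->2 ok)
  t16 'z' -> {0,2}, take 0 (2->0 ok)

0,3,2,3,2,0,1,3,3,1,1,3,2,1,3,2,0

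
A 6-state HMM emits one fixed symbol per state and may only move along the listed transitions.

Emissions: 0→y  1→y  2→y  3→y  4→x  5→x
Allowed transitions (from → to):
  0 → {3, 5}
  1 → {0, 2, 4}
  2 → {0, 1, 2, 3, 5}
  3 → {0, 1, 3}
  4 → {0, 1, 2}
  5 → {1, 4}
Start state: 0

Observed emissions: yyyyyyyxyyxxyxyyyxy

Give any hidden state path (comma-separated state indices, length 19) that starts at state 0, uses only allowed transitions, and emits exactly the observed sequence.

0,3,1,2,2,3,0,5,1,0,5,4,0,5,1,2,1,4,2

  t0 'y' -> {0,1,2,3}, take 0 (start)
  t1 'y' -> {0,1,2,3}, take 3 (0->3 ok)
  t2 'y' -> {0,1,2,3}, take 1 (3->1 ok)
  t3 'y' -> {0,1,2,3}, take 2 (1->2 ok)
  t4 'y' -> {0,1,2,3}, take 2 (2->2 ok)
  t5 'y' -> {0,1,2,3}, take 3 (2->3 ok)
  t6 'y' -> {0,1,2,3}, take 0 (3->0 ok)
  t7 'x' -> {4,5}, take 5 (0->5 ok)
  t8 'y' -> {0,1,2,3}, take 1 (5->1 ok)
  t9 'y' -> {0,1,2,3}, take 0 (1->0 ok)
  t10 'x' -> {4,5}, take 5 (0->5 ok)
  t11 'x' -> {4,5}, take 4 (5->4 ok)
  t12 'y' -> {0,1,2,3}, take 0 (4->0 ok)
  t13 'x' -> {4,5}, take 5 (0->5 ok)
  t14 'y' -> {0,1,2,3}, take 1 (5->1 ok)
  t15 'y' -> {0,1,2,3}, take 2 (1->2 ok)
  t16 'y' -> {0,1,2,3}, take 1 (2->1 ok)
  t17 'x' -> {4,5}, take 4 (1->4 ok)
  t18 'y' -> {0,1,2,3}, take 2 (4->2 ok)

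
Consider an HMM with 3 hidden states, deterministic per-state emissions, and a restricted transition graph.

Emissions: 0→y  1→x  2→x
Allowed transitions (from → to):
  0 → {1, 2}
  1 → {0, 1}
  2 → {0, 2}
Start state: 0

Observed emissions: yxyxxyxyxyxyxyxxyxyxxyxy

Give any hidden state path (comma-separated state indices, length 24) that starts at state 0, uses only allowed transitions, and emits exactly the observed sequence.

  t0 'y' -> {0}, take 0 (start)
  t1 'x' -> {1,2}, take 1 (0->1 ok)
  t2 'y' -> {0}, take 0 (1->0 ok)
  t3 'x' -> {1,2}, take 1 (0->1 ok)
  t4 'x' -> {1,2}, take 1 (1->1 ok)
  t5 'y' -> {0}, take 0 (1->0 ok)
  t6 'x' -> {1,2}, take 1 (0->1 ok)
  t7 'y' -> {0}, take 0 (1->0 ok)
  t8 'x' -> {1,2}, take 2 (0->2 ok)
  t9 'y' -> {0}, take 0 (2->0 ok)
  t10 'x' -> {1,2}, take 2 (0->2 ok)
  t11 'y' -> {0}, take 0 (2->0 ok)
  t12 'x' -> {1,2}, take 1 (0->1 ok)
  t13 'y' -> {0}, take 0 (1->0 ok)
  t14 'x' -> {1,2}, take 2 (0->2 ok)
  t15 'x' -> {1,2}, take 2 (2->2 ok)
  t16 'y' -> {0}, take 0 (2->0 ok)
  t17 'x' -> {1,2}, take 2 (0->2 ok)
  t18 'y' -> {0}, take 0 (2->0 ok)
  t19 'x' -> {1,2}, take 2 (0->2 ok)
  t20 'x' -> {1,2}, take 2 (2->2 ok)
  t21 'y' -> {0}, take 0 (2->0 ok)
  t22 'x' -> {1,2}, take 2 (0->2 ok)
  t23 'y' -> {0}, take 0 (2->0 ok)

0,1,0,1,1,0,1,0,2,0,2,0,1,0,2,2,0,2,0,2,2,0,2,0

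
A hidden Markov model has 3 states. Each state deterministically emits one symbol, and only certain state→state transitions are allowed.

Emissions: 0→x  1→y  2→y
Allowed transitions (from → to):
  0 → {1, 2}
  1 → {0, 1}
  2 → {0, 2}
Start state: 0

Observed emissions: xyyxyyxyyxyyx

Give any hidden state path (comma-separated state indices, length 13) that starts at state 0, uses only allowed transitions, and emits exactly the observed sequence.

  pos 0: x in {0}, choose 0; start
  pos 1: y in {1,2}, choose 1; 0->1 ok
  pos 2: y in {1,2}, choose 1; 1->1 ok
  pos 3: x in {0}, choose 0; 1->0 ok
  pos 4: y in {1,2}, choose 2; 0->2 ok
  pos 5: y in {1,2}, choose 2; 2->2 ok
  pos 6: x in {0}, choose 0; 2->0 ok
  pos 7: y in {1,2}, choose 1; 0->1 ok
  pos 8: y in {1,2}, choose 1; 1->1 ok
  pos 9: x in {0}, choose 0; 1->0 ok
  pos 10: y in {1,2}, choose 2; 0->2 ok
  pos 11: y in {1,2}, choose 2; 2->2 ok
  pos 12: x in {0}, choose 0; 2->0 ok

0,1,1,0,2,2,0,1,1,0,2,2,0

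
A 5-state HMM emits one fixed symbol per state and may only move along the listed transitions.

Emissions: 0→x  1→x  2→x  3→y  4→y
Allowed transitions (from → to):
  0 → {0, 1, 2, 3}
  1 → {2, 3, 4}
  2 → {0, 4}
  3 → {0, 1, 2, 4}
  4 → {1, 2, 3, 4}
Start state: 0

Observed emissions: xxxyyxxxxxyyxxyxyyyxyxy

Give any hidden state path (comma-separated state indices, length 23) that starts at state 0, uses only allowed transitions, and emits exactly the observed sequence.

0,0,2,4,3,2,0,2,0,1,4,4,2,0,3,2,4,4,4,1,4,1,3

  0: obs=x cand={0,1,2} pick 0 [start]
  1: obs=x cand={0,1,2} pick 0 [0->0 ok]
  2: obs=x cand={0,1,2} pick 2 [0->2 ok]
  3: obs=y cand={3,4} pick 4 [2->4 ok]
  4: obs=y cand={3,4} pick 3 [4->3 ok]
  5: obs=x cand={0,1,2} pick 2 [3->2 ok]
  6: obs=x cand={0,1,2} pick 0 [2->0 ok]
  7: obs=x cand={0,1,2} pick 2 [0->2 ok]
  8: obs=x cand={0,1,2} pick 0 [2->0 ok]
  9: obs=x cand={0,1,2} pick 1 [0->1 ok]
  10: obs=y cand={3,4} pick 4 [1->4 ok]
  11: obs=y cand={3,4} pick 4 [4->4 ok]
  12: obs=x cand={0,1,2} pick 2 [4->2 ok]
  13: obs=x cand={0,1,2} pick 0 [2->0 ok]
  14: obs=y cand={3,4} pick 3 [0->3 ok]
  15: obs=x cand={0,1,2} pick 2 [3->2 ok]
  16: obs=y cand={3,4} pick 4 [2->4 ok]
  17: obs=y cand={3,4} pick 4 [4->4 ok]
  18: obs=y cand={3,4} pick 4 [4->4 ok]
  19: obs=x cand={0,1,2} pick 1 [4->1 ok]
  20: obs=y cand={3,4} pick 4 [1->4 ok]
  21: obs=x cand={0,1,2} pick 1 [4->1 ok]
  22: obs=y cand={3,4} pick 3 [1->3 ok]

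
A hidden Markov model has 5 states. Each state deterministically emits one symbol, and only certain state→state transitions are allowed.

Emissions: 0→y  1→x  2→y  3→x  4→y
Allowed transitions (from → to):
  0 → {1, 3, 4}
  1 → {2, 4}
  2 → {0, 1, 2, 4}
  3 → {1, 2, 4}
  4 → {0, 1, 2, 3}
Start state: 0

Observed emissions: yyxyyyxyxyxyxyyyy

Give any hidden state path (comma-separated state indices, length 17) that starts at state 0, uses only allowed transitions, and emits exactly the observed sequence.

  t0 'y' -> {0,2,4}, take 0 (start)
  t1 'y' -> {0,2,4}, take 4 (0->4 ok)
  t2 'x' -> {1,3}, take 1 (4->1 ok)
  t3 'y' -> {0,2,4}, take 2 (1->2 ok)
  t4 'y' -> {0,2,4}, take 4 (2->4 ok)
  t5 'y' -> {0,2,4}, take 0 (4->0 ok)
  t6 'x' -> {1,3}, take 3 (0->3 ok)
  t7 'y' -> {0,2,4}, take 2 (3->2 ok)
  t8 'x' -> {1,3}, take 1 (2->1 ok)
  t9 'y' -> {0,2,4}, take 2 (1->2 ok)
  t10 'x' -> {1,3}, take 1 (2->1 ok)
  t11 'y' -> {0,2,4}, take 4 (1->4 ok)
  t12 'x' -> {1,3}, take 1 (4->1 ok)
  t13 'y' -> {0,2,4}, take 2 (1->2 ok)
  t14 'y' -> {0,2,4}, take 2 (2->2 ok)
  t15 'y' -> {0,2,4}, take 4 (2->4 ok)
  t16 'y' -> {0,2,4}, take 0 (4->0 ok)

0,4,1,2,4,0,3,2,1,2,1,4,1,2,2,4,0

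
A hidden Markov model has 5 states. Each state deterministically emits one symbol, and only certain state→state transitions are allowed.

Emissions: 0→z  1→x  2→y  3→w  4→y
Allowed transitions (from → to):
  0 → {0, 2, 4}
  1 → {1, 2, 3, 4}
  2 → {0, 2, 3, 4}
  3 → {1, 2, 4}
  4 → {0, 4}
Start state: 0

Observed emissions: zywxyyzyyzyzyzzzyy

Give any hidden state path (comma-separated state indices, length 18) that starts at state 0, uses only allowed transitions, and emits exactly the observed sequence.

0,2,3,1,4,4,0,2,2,0,2,0,2,0,0,0,2,4

  pos 0: z in {0}, choose 0; start
  pos 1: y in {2,4}, choose 2; 0->2 ok
  pos 2: w in {3}, choose 3; 2->3 ok
  pos 3: x in {1}, choose 1; 3->1 ok
  pos 4: y in {2,4}, choose 4; 1->4 ok
  pos 5: y in {2,4}, choose 4; 4->4 ok
  pos 6: z in {0}, choose 0; 4->0 ok
  pos 7: y in {2,4}, choose 2; 0->2 ok
  pos 8: y in {2,4}, choose 2; 2->2 ok
  pos 9: z in {0}, choose 0; 2->0 ok
  pos 10: y in {2,4}, choose 2; 0->2 ok
  pos 11: z in {0}, choose 0; 2->0 ok
  pos 12: y in {2,4}, choose 2; 0->2 ok
  pos 13: z in {0}, choose 0; 2->0 ok
  pos 14: z in {0}, choose 0; 0->0 ok
  pos 15: z in {0}, choose 0; 0->0 ok
  pos 16: y in {2,4}, choose 2; 0->2 ok
  pos 17: y in {2,4}, choose 4; 2->4 ok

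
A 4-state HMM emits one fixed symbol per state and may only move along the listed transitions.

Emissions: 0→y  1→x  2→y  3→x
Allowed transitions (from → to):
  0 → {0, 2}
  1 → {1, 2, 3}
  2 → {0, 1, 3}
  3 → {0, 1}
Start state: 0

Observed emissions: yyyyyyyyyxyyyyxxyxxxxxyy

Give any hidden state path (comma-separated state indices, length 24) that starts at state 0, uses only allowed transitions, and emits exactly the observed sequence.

0,0,0,0,0,0,0,0,2,1,2,0,0,2,1,1,2,3,1,3,1,3,0,2

  [0] y  {0,2}  => 0  start
  [1] y  {0,2}  => 0  0->0 ok
  [2] y  {0,2}  => 0  0->0 ok
  [3] y  {0,2}  => 0  0->0 ok
  [4] y  {0,2}  => 0  0->0 ok
  [5] y  {0,2}  => 0  0->0 ok
  [6] y  {0,2}  => 0  0->0 ok
  [7] y  {0,2}  => 0  0->0 ok
  [8] y  {0,2}  => 2  0->2 ok
  [9] x  {1,3}  => 1  2->1 ok
  [10] y  {0,2}  => 2  1->2 ok
  [11] y  {0,2}  => 0  2->0 ok
  [12] y  {0,2}  => 0  0->0 ok
  [13] y  {0,2}  => 2  0->2 ok
  [14] x  {1,3}  => 1  2->1 ok
  [15] x  {1,3}  => 1  1->1 ok
  [16] y  {0,2}  => 2  1->2 ok
  [17] x  {1,3}  => 3  2->3 ok
  [18] x  {1,3}  => 1  3->1 ok
  [19] x  {1,3}  => 3  1->3 ok
  [20] x  {1,3}  => 1  3->1 ok
  [21] x  {1,3}  => 3  1->3 ok
  [22] y  {0,2}  => 0  3->0 ok
  [23] y  {0,2}  => 2  0->2 ok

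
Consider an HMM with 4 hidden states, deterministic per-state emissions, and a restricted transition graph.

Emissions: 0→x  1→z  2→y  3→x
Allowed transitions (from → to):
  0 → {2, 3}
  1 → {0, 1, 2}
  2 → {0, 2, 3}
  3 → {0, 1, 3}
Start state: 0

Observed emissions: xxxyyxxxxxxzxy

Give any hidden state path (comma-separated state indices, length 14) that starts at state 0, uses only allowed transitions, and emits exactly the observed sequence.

  pos 0: x in {0,3}, choose 0; start
  pos 1: x in {0,3}, choose 3; 0->3 ok
  pos 2: x in {0,3}, choose 0; 3->0 ok
  pos 3: y in {2}, choose 2; 0->2 ok
  pos 4: y in {2}, choose 2; 2->2 ok
  pos 5: x in {0,3}, choose 3; 2->3 ok
  pos 6: x in {0,3}, choose 3; 3->3 ok
  pos 7: x in {0,3}, choose 3; 3->3 ok
  pos 8: x in {0,3}, choose 3; 3->3 ok
  pos 9: x in {0,3}, choose 0; 3->0 ok
  pos 10: x in {0,3}, choose 3; 0->3 ok
  pos 11: z in {1}, choose 1; 3->1 ok
  pos 12: x in {0,3}, choose 0; 1->0 ok
  pos 13: y in {2}, choose 2; 0->2 ok

0,3,0,2,2,3,3,3,3,0,3,1,0,2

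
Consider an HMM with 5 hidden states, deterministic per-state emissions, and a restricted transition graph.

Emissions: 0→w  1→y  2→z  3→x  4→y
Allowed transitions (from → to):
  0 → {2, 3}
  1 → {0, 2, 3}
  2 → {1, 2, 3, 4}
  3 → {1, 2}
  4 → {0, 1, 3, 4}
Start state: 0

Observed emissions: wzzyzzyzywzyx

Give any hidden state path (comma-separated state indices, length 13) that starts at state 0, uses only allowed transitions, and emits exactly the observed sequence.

0,2,2,1,2,2,1,2,1,0,2,1,3

  t0 'w' -> {0}, take 0 (start)
  t1 'z' -> {2}, take 2 (0->2 ok)
  t2 'z' -> {2}, take 2 (2->2 ok)
  t3 'y' -> {1,4}, take 1 (2->1 ok)
  t4 'z' -> {2}, take 2 (1->2 ok)
  t5 'z' -> {2}, take 2 (2->2 ok)
  t6 'y' -> {1,4}, take 1 (2->1 ok)
  t7 'z' -> {2}, take 2 (1->2 ok)
  t8 'y' -> {1,4}, take 1 (2->1 ok)
  t9 'w' -> {0}, take 0 (1->0 ok)
  t10 'z' -> {2}, take 2 (0->2 ok)
  t11 'y' -> {1,4}, take 1 (2->1 ok)
  t12 'x' -> {3}, take 3 (1->3 ok)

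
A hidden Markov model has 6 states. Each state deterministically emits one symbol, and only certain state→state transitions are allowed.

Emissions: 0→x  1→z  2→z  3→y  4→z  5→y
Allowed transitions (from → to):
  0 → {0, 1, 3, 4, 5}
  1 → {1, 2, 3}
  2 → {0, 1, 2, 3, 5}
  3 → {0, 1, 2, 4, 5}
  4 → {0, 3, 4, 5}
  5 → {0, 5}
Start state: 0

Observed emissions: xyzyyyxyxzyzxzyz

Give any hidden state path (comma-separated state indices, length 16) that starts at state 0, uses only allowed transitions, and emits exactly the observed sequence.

  t0 'x' -> {0}, take 0 (start)
  t1 'y' -> {3,5}, take 3 (0->3 ok)
  t2 'z' -> {1,2,4}, take 4 (3->4 ok)
  t3 'y' -> {3,5}, take 5 (4->5 ok)
  t4 'y' -> {3,5}, take 5 (5->5 ok)
  t5 'y' -> {3,5}, take 5 (5->5 ok)
  t6 'x' -> {0}, take 0 (5->0 ok)
  t7 'y' -> {3,5}, take 5 (0->5 ok)
  t8 'x' -> {0}, take 0 (5->0 ok)
  t9 'z' -> {1,2,4}, take 4 (0->4 ok)
  t10 'y' -> {3,5}, take 3 (4->3 ok)
  t11 'z' -> {1,2,4}, take 4 (3->4 ok)
  t12 'x' -> {0}, take 0 (4->0 ok)
  t13 'z' -> {1,2,4}, take 4 (0->4 ok)
  t14 'y' -> {3,5}, take 3 (4->3 ok)
  t15 'z' -> {1,2,4}, take 2 (3->2 ok)

0,3,4,5,5,5,0,5,0,4,3,4,0,4,3,2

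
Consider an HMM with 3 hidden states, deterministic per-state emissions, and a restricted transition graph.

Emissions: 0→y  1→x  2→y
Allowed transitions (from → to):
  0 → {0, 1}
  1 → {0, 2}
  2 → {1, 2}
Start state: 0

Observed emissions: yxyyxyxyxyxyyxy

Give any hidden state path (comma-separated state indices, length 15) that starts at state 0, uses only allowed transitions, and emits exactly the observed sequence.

  pos 0: y in {0,2}, choose 0; start
  pos 1: x in {1}, choose 1; 0->1 ok
  pos 2: y in {0,2}, choose 0; 1->0 ok
  pos 3: y in {0,2}, choose 0; 0->0 ok
  pos 4: x in {1}, choose 1; 0->1 ok
  pos 5: y in {0,2}, choose 2; 1->2 ok
  pos 6: x in {1}, choose 1; 2->1 ok
  pos 7: y in {0,2}, choose 2; 1->2 ok
  pos 8: x in {1}, choose 1; 2->1 ok
  pos 9: y in {0,2}, choose 0; 1->0 ok
  pos 10: x in {1}, choose 1; 0->1 ok
  pos 11: y in {0,2}, choose 0; 1->0 ok
  pos 12: y in {0,2}, choose 0; 0->0 ok
  pos 13: x in {1}, choose 1; 0->1 ok
  pos 14: y in {0,2}, choose 2; 1->2 ok

0,1,0,0,1,2,1,2,1,0,1,0,0,1,2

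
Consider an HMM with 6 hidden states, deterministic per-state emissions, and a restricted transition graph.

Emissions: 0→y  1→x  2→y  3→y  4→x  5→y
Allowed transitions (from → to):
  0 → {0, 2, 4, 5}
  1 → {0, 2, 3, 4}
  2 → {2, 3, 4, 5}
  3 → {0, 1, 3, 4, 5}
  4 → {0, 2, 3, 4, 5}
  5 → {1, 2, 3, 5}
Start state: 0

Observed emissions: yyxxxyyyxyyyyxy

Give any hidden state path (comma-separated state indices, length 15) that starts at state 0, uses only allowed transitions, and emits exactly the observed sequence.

0,0,4,4,4,5,3,5,1,3,0,5,2,4,0

  0: obs=y cand={0,2,3,5} pick 0 [start]
  1: obs=y cand={0,2,3,5} pick 0 [0->0 ok]
  2: obs=x cand={1,4} pick 4 [0->4 ok]
  3: obs=x cand={1,4} pick 4 [4->4 ok]
  4: obs=x cand={1,4} pick 4 [4->4 ok]
  5: obs=y cand={0,2,3,5} pick 5 [4->5 ok]
  6: obs=y cand={0,2,3,5} pick 3 [5->3 ok]
  7: obs=y cand={0,2,3,5} pick 5 [3->5 ok]
  8: obs=x cand={1,4} pick 1 [5->1 ok]
  9: obs=y cand={0,2,3,5} pick 3 [1->3 ok]
  10: obs=y cand={0,2,3,5} pick 0 [3->0 ok]
  11: obs=y cand={0,2,3,5} pick 5 [0->5 ok]
  12: obs=y cand={0,2,3,5} pick 2 [5->2 ok]
  13: obs=x cand={1,4} pick 4 [2->4 ok]
  14: obs=y cand={0,2,3,5} pick 0 [4->0 ok]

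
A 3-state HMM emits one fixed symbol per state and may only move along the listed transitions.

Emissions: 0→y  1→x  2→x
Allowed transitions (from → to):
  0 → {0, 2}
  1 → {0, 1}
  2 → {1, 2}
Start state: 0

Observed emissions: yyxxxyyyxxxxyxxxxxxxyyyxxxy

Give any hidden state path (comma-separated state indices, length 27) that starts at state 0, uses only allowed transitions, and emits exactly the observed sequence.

0,0,2,2,1,0,0,0,2,2,2,1,0,2,2,2,2,2,1,1,0,0,0,2,1,1,0

  [0] y  {0}  => 0  start
  [1] y  {0}  => 0  0->0 ok
  [2] x  {1,2}  => 2  0->2 ok
  [3] x  {1,2}  => 2  2->2 ok
  [4] x  {1,2}  => 1  2->1 ok
  [5] y  {0}  => 0  1->0 ok
  [6] y  {0}  => 0  0->0 ok
  [7] y  {0}  => 0  0->0 ok
  [8] x  {1,2}  => 2  0->2 ok
  [9] x  {1,2}  => 2  2->2 ok
  [10] x  {1,2}  => 2  2->2 ok
  [11] x  {1,2}  => 1  2->1 ok
  [12] y  {0}  => 0  1->0 ok
  [13] x  {1,2}  => 2  0->2 ok
  [14] x  {1,2}  => 2  2->2 ok
  [15] x  {1,2}  => 2  2->2 ok
  [16] x  {1,2}  => 2  2->2 ok
  [17] x  {1,2}  => 2  2->2 ok
  [18] x  {1,2}  => 1  2->1 ok
  [19] x  {1,2}  => 1  1->1 ok
  [20] y  {0}  => 0  1->0 ok
  [21] y  {0}  => 0  0->0 ok
  [22] y  {0}  => 0  0->0 ok
  [23] x  {1,2}  => 2  0->2 ok
  [24] x  {1,2}  => 1  2->1 ok
  [25] x  {1,2}  => 1  1->1 ok
  [26] y  {0}  => 0  1->0 ok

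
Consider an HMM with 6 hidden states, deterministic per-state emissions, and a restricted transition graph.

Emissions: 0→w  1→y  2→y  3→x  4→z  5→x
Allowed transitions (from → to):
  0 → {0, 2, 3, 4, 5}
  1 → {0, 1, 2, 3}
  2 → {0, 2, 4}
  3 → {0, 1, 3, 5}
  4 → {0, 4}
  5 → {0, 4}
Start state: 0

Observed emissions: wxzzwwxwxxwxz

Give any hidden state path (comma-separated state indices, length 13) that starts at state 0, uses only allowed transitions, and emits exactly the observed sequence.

  [0] w  {0}  => 0  start
  [1] x  {3,5}  => 5  0->5 ok
  [2] z  {4}  => 4  5->4 ok
  [3] z  {4}  => 4  4->4 ok
  [4] w  {0}  => 0  4->0 ok
  [5] w  {0}  => 0  0->0 ok
  [6] x  {3,5}  => 3  0->3 ok
  [7] w  {0}  => 0  3->0 ok
  [8] x  {3,5}  => 3  0->3 ok
  [9] x  {3,5}  => 5  3->5 ok
  [10] w  {0}  => 0  5->0 ok
  [11] x  {3,5}  => 5  0->5 ok
  [12] z  {4}  => 4  5->4 ok

0,5,4,4,0,0,3,0,3,5,0,5,4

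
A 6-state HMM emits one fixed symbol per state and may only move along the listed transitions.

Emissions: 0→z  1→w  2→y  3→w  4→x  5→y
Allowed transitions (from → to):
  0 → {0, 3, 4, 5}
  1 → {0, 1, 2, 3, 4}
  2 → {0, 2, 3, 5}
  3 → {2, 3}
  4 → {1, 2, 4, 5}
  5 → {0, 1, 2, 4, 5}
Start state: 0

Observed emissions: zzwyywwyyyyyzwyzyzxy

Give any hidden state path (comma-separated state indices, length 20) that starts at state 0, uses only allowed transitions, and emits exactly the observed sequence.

  0: obs=z cand={0} pick 0 [start]
  1: obs=z cand={0} pick 0 [0->0 ok]
  2: obs=w cand={1,3} pick 3 [0->3 ok]
  3: obs=y cand={2,5} pick 2 [3->2 ok]
  4: obs=y cand={2,5} pick 5 [2->5 ok]
  5: obs=w cand={1,3} pick 1 [5->1 ok]
  6: obs=w cand={1,3} pick 3 [1->3 ok]
  7: obs=y cand={2,5} pick 2 [3->2 ok]
  8: obs=y cand={2,5} pick 5 [2->5 ok]
  9: obs=y cand={2,5} pick 2 [5->2 ok]
  10: obs=y cand={2,5} pick 2 [2->2 ok]
  11: obs=y cand={2,5} pick 2 [2->2 ok]
  12: obs=z cand={0} pick 0 [2->0 ok]
  13: obs=w cand={1,3} pick 3 [0->3 ok]
  14: obs=y cand={2,5} pick 2 [3->2 ok]
  15: obs=z cand={0} pick 0 [2->0 ok]
  16: obs=y cand={2,5} pick 5 [0->5 ok]
  17: obs=z cand={0} pick 0 [5->0 ok]
  18: obs=x cand={4} pick 4 [0->4 ok]
  19: obs=y cand={2,5} pick 5 [4->5 ok]

0,0,3,2,5,1,3,2,5,2,2,2,0,3,2,0,5,0,4,5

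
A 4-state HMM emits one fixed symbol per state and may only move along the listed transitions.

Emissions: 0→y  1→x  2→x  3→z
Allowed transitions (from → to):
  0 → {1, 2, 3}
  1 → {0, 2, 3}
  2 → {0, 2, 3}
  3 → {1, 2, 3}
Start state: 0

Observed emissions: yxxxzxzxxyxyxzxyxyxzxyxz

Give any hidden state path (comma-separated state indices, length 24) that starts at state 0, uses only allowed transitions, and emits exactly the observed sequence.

0,1,2,2,3,1,3,2,2,0,2,0,2,3,2,0,2,0,2,3,2,0,1,3

  pos 0: y in {0}, choose 0; start
  pos 1: x in {1,2}, choose 1; 0->1 ok
  pos 2: x in {1,2}, choose 2; 1->2 ok
  pos 3: x in {1,2}, choose 2; 2->2 ok
  pos 4: z in {3}, choose 3; 2->3 ok
  pos 5: x in {1,2}, choose 1; 3->1 ok
  pos 6: z in {3}, choose 3; 1->3 ok
  pos 7: x in {1,2}, choose 2; 3->2 ok
  pos 8: x in {1,2}, choose 2; 2->2 ok
  pos 9: y in {0}, choose 0; 2->0 ok
  pos 10: x in {1,2}, choose 2; 0->2 ok
  pos 11: y in {0}, choose 0; 2->0 ok
  pos 12: x in {1,2}, choose 2; 0->2 ok
  pos 13: z in {3}, choose 3; 2->3 ok
  pos 14: x in {1,2}, choose 2; 3->2 ok
  pos 15: y in {0}, choose 0; 2->0 ok
  pos 16: x in {1,2}, choose 2; 0->2 ok
  pos 17: y in {0}, choose 0; 2->0 ok
  pos 18: x in {1,2}, choose 2; 0->2 ok
  pos 19: z in {3}, choose 3; 2->3 ok
  pos 20: x in {1,2}, choose 2; 3->2 ok
  pos 21: y in {0}, choose 0; 2->0 ok
  pos 22: x in {1,2}, choose 1; 0->1 ok
  pos 23: z in {3}, choose 3; 1->3 ok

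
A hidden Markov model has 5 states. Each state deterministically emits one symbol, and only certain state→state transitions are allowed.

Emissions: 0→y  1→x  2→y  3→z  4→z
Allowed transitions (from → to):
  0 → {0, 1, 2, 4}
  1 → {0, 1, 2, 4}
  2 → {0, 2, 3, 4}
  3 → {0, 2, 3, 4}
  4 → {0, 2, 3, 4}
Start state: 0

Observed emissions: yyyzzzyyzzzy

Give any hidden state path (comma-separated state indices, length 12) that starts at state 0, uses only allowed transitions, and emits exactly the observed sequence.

0,0,2,4,4,4,0,2,4,4,3,0

  0: obs=y cand={0,2} pick 0 [start]
  1: obs=y cand={0,2} pick 0 [0->0 ok]
  2: obs=y cand={0,2} pick 2 [0->2 ok]
  3: obs=z cand={3,4} pick 4 [2->4 ok]
  4: obs=z cand={3,4} pick 4 [4->4 ok]
  5: obs=z cand={3,4} pick 4 [4->4 ok]
  6: obs=y cand={0,2} pick 0 [4->0 ok]
  7: obs=y cand={0,2} pick 2 [0->2 ok]
  8: obs=z cand={3,4} pick 4 [2->4 ok]
  9: obs=z cand={3,4} pick 4 [4->4 ok]
  10: obs=z cand={3,4} pick 3 [4->3 ok]
  11: obs=y cand={0,2} pick 0 [3->0 ok]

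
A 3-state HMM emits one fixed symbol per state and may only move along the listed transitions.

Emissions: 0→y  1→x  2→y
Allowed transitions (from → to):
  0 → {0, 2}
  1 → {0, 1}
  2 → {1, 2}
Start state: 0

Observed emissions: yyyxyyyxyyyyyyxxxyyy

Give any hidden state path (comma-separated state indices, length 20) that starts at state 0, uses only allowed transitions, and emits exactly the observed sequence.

  t0 'y' -> {0,2}, take 0 (start)
  t1 'y' -> {0,2}, take 0 (0->0 ok)
  t2 'y' -> {0,2}, take 2 (0->2 ok)
  t3 'x' -> {1}, take 1 (2->1 ok)
  t4 'y' -> {0,2}, take 0 (1->0 ok)
  t5 'y' -> {0,2}, take 2 (0->2 ok)
  t6 'y' -> {0,2}, take 2 (2->2 ok)
  t7 'x' -> {1}, take 1 (2->1 ok)
  t8 'y' -> {0,2}, take 0 (1->0 ok)
  t9 'y' -> {0,2}, take 0 (0->0 ok)
  t10 'y' -> {0,2}, take 0 (0->0 ok)
  t11 'y' -> {0,2}, take 0 (0->0 ok)
  t12 'y' -> {0,2}, take 0 (0->0 ok)
  t13 'y' -> {0,2}, take 2 (0->2 ok)
  t14 'x' -> {1}, take 1 (2->1 ok)
  t15 'x' -> {1}, take 1 (1->1 ok)
  t16 'x' -> {1}, take 1 (1->1 ok)
  t17 'y' -> {0,2}, take 0 (1->0 ok)
  t18 'y' -> {0,2}, take 2 (0->2 ok)
  t19 'y' -> {0,2}, take 2 (2->2 ok)

0,0,2,1,0,2,2,1,0,0,0,0,0,2,1,1,1,0,2,2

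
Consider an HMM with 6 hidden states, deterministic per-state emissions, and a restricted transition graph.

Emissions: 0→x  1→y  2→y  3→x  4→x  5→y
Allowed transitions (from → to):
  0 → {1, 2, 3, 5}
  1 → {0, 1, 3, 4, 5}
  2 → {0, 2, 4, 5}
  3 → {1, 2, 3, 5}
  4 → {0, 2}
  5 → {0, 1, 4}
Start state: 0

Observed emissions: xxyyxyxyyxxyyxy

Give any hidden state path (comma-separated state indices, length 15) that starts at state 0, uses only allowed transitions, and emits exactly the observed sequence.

0,3,1,5,0,1,4,2,5,4,0,1,5,0,1

  t0 'x' -> {0,3,4}, take 0 (start)
  t1 'x' -> {0,3,4}, take 3 (0->3 ok)
  t2 'y' -> {1,2,5}, take 1 (3->1 ok)
  t3 'y' -> {1,2,5}, take 5 (1->5 ok)
  t4 'x' -> {0,3,4}, take 0 (5->0 ok)
  t5 'y' -> {1,2,5}, take 1 (0->1 ok)
  t6 'x' -> {0,3,4}, take 4 (1->4 ok)
  t7 'y' -> {1,2,5}, take 2 (4->2 ok)
  t8 'y' -> {1,2,5}, take 5 (2->5 ok)
  t9 'x' -> {0,3,4}, take 4 (5->4 ok)
  t10 'x' -> {0,3,4}, take 0 (4->0 ok)
  t11 'y' -> {1,2,5}, take 1 (0->1 ok)
  t12 'y' -> {1,2,5}, take 5 (1->5 ok)
  t13 'x' -> {0,3,4}, take 0 (5->0 ok)
  t14 'y' -> {1,2,5}, take 1 (0->1 ok)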